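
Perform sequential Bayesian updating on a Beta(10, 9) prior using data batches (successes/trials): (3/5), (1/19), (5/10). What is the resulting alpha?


Accumulate successes: 9
Posterior alpha = prior alpha + sum of successes
= 10 + 9 = 19

19


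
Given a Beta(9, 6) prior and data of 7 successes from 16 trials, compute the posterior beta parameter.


Number of failures = 16 - 7 = 9
Posterior beta = 6 + 9 = 15

15


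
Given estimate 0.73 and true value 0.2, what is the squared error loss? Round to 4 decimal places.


Squared error = (estimate - true)^2
Difference = 0.53
Loss = 0.53^2 = 0.2809

0.2809


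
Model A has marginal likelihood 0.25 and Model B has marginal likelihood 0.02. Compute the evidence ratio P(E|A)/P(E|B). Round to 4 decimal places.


Evidence ratio = P(E|A) / P(E|B)
= 0.25 / 0.02
= 12.5

12.5


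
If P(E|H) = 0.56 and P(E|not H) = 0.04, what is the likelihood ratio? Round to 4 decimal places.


Likelihood ratio = P(E|H) / P(E|not H)
= 0.56 / 0.04
= 14.0

14.0


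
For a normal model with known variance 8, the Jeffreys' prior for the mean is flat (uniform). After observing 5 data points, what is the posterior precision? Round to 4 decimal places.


Jeffreys' prior for normal mean (known variance) is flat.
Prior precision = 0.
Posterior precision = prior_prec + n/sigma^2 = 0 + 5/8
= 0.625

0.625


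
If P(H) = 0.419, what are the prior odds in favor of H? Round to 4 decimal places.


Prior odds = P(H) / (1 - P(H))
= 0.419 / 0.581
= 0.7212

0.7212


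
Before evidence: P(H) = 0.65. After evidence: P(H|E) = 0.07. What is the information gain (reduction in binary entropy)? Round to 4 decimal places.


Prior entropy = 0.9341
Posterior entropy = 0.3659
Information gain = 0.9341 - 0.3659 = 0.5681

0.5681


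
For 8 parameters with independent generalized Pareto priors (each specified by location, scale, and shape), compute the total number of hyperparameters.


A generalized Pareto prior has 3 hyperparameters per parameter.
Total = 8 * 3 = 24

24


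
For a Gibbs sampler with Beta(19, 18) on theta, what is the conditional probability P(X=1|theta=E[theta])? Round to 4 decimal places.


E[theta] = 19/(19+18) = 0.5135
P(X=1|theta) = theta = 0.5135

0.5135


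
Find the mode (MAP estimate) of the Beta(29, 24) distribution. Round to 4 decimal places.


For Beta(a,b) with a,b > 1:
Mode = (a-1)/(a+b-2) = (29-1)/(53-2)
= 28/51 = 0.549

0.549


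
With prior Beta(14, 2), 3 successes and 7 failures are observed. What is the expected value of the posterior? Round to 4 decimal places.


Posterior = Beta(17, 9)
E[theta] = alpha/(alpha+beta)
= 17/26 = 0.6538

0.6538


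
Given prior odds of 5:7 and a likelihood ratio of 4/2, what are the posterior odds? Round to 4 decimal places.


Posterior odds = prior odds * LR
Prior odds = 5/7 = 0.7143
LR = 4/2 = 2.0
Posterior odds = 0.7143 * 2.0 = 1.4286

1.4286


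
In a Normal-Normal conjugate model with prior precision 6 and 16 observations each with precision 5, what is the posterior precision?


Posterior precision = prior precision + n * observation precision
= 6 + 16 * 5
= 6 + 80 = 86

86


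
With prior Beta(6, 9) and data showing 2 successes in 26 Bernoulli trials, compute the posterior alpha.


Conjugate update: alpha_posterior = alpha_prior + k
= 6 + 2 = 8

8


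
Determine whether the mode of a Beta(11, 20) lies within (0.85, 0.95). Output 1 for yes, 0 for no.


First find the mode: (a-1)/(a+b-2) = 0.3448
Is 0.3448 in (0.85, 0.95)? 0

0


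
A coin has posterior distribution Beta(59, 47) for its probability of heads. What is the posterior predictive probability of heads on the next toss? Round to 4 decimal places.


Posterior predictive = E[theta] = alpha/(alpha+beta)
= 59/106
= 0.5566

0.5566


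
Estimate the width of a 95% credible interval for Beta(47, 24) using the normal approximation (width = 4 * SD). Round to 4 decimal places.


For Beta(a,b): Var = ab/((a+b)^2(a+b+1))
Var = 0.0031, SD = 0.0557
Approximate 95% CI width = 4 * 0.0557 = 0.223

0.223


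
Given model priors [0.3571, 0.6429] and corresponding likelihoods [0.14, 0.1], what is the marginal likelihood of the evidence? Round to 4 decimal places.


P(E) = sum_i P(M_i) P(E|M_i)
= 0.05 + 0.0643
= 0.1143

0.1143


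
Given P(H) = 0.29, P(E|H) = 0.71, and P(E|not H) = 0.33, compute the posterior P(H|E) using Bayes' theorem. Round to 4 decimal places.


By Bayes' theorem: P(H|E) = P(E|H)*P(H) / P(E)
P(E) = P(E|H)*P(H) + P(E|not H)*P(not H)
P(E) = 0.71*0.29 + 0.33*0.71 = 0.4402
P(H|E) = 0.71*0.29 / 0.4402 = 0.4677

0.4677


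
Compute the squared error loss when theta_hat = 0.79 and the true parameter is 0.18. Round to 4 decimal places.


L = (theta_hat - theta_true)^2
= (0.79 - 0.18)^2
= 0.61^2 = 0.3721

0.3721


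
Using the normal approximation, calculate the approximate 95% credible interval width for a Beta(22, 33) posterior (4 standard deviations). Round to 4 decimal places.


Var(Beta) = 22*33/(55^2 * 56) = 0.0043
SD = 0.0655
Width ~ 4*SD = 0.2619

0.2619


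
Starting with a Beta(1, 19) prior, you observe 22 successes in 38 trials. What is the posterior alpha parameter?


For a Beta-Binomial conjugate model:
Posterior alpha = prior alpha + number of successes
= 1 + 22 = 23

23


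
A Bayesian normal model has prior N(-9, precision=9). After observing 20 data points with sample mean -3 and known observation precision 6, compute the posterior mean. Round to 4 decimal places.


Posterior mean = (prior_precision * prior_mean + n * data_precision * data_mean) / (prior_precision + n * data_precision)
Numerator = 9*-9 + 20*6*-3 = -441
Denominator = 9 + 20*6 = 129
Posterior mean = -3.4186

-3.4186


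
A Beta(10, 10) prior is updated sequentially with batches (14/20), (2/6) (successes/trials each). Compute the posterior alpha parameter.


Sequential conjugate updating is equivalent to a single batch update.
Total successes across all batches = 16
alpha_posterior = alpha_prior + total_successes = 10 + 16
= 26

26


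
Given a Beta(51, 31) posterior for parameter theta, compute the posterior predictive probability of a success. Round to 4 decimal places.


For a Beta-Bernoulli model, the predictive probability is the mean:
P(success) = 51/(51+31) = 51/82 = 0.622

0.622


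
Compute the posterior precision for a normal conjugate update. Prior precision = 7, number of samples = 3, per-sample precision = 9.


tau_post = tau_0 + n * tau
= 7 + 3 * 9 = 34

34


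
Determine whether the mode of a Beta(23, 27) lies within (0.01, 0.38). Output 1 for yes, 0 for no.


First find the mode: (a-1)/(a+b-2) = 0.4583
Is 0.4583 in (0.01, 0.38)? 0

0


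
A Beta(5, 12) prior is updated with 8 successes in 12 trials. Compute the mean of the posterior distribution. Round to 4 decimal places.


After update: Beta(13, 16)
Mean = 13 / (13 + 16) = 13 / 29
= 0.4483

0.4483


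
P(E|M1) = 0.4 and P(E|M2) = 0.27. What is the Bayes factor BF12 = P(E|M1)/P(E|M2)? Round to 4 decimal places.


Bayes factor BF12 = P(E|M1) / P(E|M2)
= 0.4 / 0.27
= 1.4815

1.4815


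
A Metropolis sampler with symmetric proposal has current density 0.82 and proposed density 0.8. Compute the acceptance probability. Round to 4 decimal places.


For symmetric proposals, acceptance = min(1, pi(x*)/pi(x))
= min(1, 0.8/0.82)
= min(1, 0.9756) = 0.9756

0.9756


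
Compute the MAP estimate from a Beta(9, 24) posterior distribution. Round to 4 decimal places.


MAP = mode of Beta distribution
= (alpha - 1)/(alpha + beta - 2)
= (9-1)/(9+24-2)
= 8/31 = 0.2581

0.2581


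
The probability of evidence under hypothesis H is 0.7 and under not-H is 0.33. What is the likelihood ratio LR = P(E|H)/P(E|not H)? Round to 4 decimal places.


LR = 0.7 / 0.33
= 2.1212

2.1212


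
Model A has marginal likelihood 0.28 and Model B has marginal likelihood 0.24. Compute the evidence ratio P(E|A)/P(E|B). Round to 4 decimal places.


Evidence ratio = P(E|A) / P(E|B)
= 0.28 / 0.24
= 1.1667

1.1667


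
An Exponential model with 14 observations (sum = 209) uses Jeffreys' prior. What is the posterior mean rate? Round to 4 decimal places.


Posterior Gamma(14, 209)
E[lambda] = 14/209 = 0.067

0.067


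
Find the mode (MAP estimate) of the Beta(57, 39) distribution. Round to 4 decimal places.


For Beta(a,b) with a,b > 1:
Mode = (a-1)/(a+b-2) = (57-1)/(96-2)
= 56/94 = 0.5957

0.5957


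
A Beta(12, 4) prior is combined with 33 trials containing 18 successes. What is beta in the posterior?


In conjugate updating:
beta_posterior = beta_prior + (n - k)
= 4 + (33 - 18)
= 4 + 15 = 19

19


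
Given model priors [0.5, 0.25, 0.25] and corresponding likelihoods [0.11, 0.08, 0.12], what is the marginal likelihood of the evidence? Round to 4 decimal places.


P(E) = sum_i P(M_i) P(E|M_i)
= 0.055 + 0.02 + 0.03
= 0.105

0.105


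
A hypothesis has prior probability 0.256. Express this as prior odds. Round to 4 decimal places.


Odds = P(H) / P(not H) = 0.256 / 0.744
= 0.3441

0.3441


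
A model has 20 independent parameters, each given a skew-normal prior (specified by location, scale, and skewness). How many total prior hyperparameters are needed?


Each skew-normal prior needs 3 hyperparameters (location, scale, and skewness).
Total = 3 * 20 = 60

60


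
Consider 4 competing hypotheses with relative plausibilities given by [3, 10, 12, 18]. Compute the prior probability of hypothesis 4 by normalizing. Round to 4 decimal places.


Sum of weights = 3 + 10 + 12 + 18 = 43
Normalized prior for H4 = 18 / 43
= 0.4186

0.4186


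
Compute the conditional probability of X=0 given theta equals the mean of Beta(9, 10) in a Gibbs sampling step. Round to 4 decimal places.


Mean of Beta(9, 10) = 0.4737
P(X=0 | theta=0.4737) = 0.5263

0.5263


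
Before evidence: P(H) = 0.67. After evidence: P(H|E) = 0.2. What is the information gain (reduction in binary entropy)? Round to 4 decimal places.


Prior entropy = 0.9149
Posterior entropy = 0.7219
Information gain = 0.9149 - 0.7219 = 0.193

0.193


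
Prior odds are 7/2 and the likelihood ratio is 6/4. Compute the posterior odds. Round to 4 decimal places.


Posterior odds = prior odds * likelihood ratio
= (7/2) * (6/4)
= 42 / 8
= 5.25

5.25


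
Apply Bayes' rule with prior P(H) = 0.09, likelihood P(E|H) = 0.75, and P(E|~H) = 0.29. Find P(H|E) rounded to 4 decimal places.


Step 1: Compute marginal P(E) = P(E|H)P(H) + P(E|~H)P(~H)
= 0.75*0.09 + 0.29*0.91 = 0.3314
Step 2: P(H|E) = P(E|H)P(H)/P(E) = 0.0675/0.3314
= 0.2037

0.2037


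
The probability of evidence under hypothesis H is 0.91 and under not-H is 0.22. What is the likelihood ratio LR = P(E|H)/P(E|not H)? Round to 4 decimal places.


LR = 0.91 / 0.22
= 4.1364

4.1364


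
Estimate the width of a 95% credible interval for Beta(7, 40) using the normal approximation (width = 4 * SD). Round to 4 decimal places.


For Beta(a,b): Var = ab/((a+b)^2(a+b+1))
Var = 0.0026, SD = 0.0514
Approximate 95% CI width = 4 * 0.0514 = 0.2056

0.2056


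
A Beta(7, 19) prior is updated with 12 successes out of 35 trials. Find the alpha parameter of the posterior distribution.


In the Beta-Binomial conjugate update:
alpha_post = alpha_prior + successes
= 7 + 12
= 19

19


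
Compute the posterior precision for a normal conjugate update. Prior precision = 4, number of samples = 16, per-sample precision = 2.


tau_post = tau_0 + n * tau
= 4 + 16 * 2 = 36

36


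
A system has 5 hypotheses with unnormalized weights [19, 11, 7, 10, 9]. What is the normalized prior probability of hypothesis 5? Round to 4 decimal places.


The normalized prior is the weight divided by the total.
Total weight = 56
P(H5) = 9 / 56 = 0.1607

0.1607


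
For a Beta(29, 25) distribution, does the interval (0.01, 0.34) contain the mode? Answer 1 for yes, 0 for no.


Mode of Beta(a,b) = (a-1)/(a+b-2)
= (29-1)/(29+25-2) = 0.5385
Check: 0.01 <= 0.5385 <= 0.34?
Result: 0

0


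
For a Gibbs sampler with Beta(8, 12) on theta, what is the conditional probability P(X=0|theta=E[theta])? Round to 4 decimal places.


E[theta] = 8/(8+12) = 0.4
P(X=0|theta) = 1 - theta = 0.6

0.6


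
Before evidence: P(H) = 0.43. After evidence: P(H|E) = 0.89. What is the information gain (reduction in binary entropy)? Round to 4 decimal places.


Prior entropy = 0.9858
Posterior entropy = 0.4999
Information gain = 0.9858 - 0.4999 = 0.4859

0.4859


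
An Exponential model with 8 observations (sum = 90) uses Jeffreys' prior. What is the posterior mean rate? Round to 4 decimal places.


Posterior Gamma(8, 90)
E[lambda] = 8/90 = 0.0889

0.0889


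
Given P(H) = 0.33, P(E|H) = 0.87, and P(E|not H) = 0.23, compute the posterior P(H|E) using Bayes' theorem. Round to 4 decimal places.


By Bayes' theorem: P(H|E) = P(E|H)*P(H) / P(E)
P(E) = P(E|H)*P(H) + P(E|not H)*P(not H)
P(E) = 0.87*0.33 + 0.23*0.67 = 0.4412
P(H|E) = 0.87*0.33 / 0.4412 = 0.6507

0.6507


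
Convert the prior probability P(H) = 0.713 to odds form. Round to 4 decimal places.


P(not H) = 1 - 0.713 = 0.287
Odds = 0.713 / 0.287 = 2.4843

2.4843


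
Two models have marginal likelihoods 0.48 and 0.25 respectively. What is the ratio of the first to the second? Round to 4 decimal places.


Evidence ratio = 0.48 / 0.25
= 1.92

1.92


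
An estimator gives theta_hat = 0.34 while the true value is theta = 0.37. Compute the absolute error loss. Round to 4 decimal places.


The absolute error loss is |theta_hat - theta|
= |0.34 - 0.37|
= 0.03

0.03


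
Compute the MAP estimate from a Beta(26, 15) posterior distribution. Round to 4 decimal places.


MAP = mode of Beta distribution
= (alpha - 1)/(alpha + beta - 2)
= (26-1)/(26+15-2)
= 25/39 = 0.641

0.641


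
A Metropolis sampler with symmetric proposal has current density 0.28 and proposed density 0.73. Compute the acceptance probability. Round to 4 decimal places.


For symmetric proposals, acceptance = min(1, pi(x*)/pi(x))
= min(1, 0.73/0.28)
= min(1, 2.6071) = 1.0

1.0


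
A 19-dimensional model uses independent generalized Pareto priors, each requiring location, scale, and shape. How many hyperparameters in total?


Per parameter: 3 (location, scale, and shape).
Total = 19 * 3 = 57

57


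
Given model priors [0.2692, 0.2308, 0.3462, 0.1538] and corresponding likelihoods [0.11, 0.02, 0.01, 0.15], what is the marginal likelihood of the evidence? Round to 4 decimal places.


P(E) = sum_i P(M_i) P(E|M_i)
= 0.0296 + 0.0046 + 0.0035 + 0.0231
= 0.0608

0.0608


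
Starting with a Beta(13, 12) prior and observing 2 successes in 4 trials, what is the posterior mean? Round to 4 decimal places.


Posterior parameters: alpha = 13 + 2 = 15
beta = 12 + 2 = 14
Posterior mean = alpha / (alpha + beta) = 15 / 29
= 0.5172

0.5172


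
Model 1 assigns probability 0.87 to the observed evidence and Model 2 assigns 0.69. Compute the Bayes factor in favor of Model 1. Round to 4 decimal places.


BF = P(data|M1) / P(data|M2)
= 0.87 / 0.69 = 1.2609

1.2609


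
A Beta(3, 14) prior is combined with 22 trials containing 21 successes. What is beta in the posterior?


In conjugate updating:
beta_posterior = beta_prior + (n - k)
= 14 + (22 - 21)
= 14 + 1 = 15

15


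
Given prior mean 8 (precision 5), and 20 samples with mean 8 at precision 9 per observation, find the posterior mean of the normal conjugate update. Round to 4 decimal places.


The posterior mean is a precision-weighted average of prior and data.
Post. prec. = 5 + 180 = 185
Post. mean = (40 + 1440)/185 = 1480/185 = 8.0

8.0


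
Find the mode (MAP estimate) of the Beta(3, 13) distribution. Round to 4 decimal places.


For Beta(a,b) with a,b > 1:
Mode = (a-1)/(a+b-2) = (3-1)/(16-2)
= 2/14 = 0.1429

0.1429


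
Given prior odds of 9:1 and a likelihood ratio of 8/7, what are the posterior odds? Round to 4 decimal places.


Posterior odds = prior odds * LR
Prior odds = 9/1 = 9.0
LR = 8/7 = 1.1429
Posterior odds = 9.0 * 1.1429 = 10.2857

10.2857


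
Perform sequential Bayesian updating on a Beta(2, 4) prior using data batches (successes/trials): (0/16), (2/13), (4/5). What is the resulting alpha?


Accumulate successes: 6
Posterior alpha = prior alpha + sum of successes
= 2 + 6 = 8

8


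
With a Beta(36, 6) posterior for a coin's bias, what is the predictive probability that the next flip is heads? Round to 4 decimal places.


The predictive probability equals the posterior mean.
P(next = heads) = alpha / (alpha + beta)
= 36 / 42 = 0.8571

0.8571


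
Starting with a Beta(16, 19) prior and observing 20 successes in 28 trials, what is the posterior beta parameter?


Posterior beta = prior beta + failures
Failures = 28 - 20 = 8
beta_post = 19 + 8 = 27

27


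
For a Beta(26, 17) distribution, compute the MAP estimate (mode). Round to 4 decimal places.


MAP = mode = (a-1)/(a+b-2)
= (26-1)/(26+17-2)
= 25/41 = 0.6098

0.6098


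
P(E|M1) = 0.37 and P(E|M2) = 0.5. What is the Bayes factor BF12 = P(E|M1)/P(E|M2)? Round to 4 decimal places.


Bayes factor BF12 = P(E|M1) / P(E|M2)
= 0.37 / 0.5
= 0.74

0.74


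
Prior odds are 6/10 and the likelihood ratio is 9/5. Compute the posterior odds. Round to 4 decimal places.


Posterior odds = prior odds * likelihood ratio
= (6/10) * (9/5)
= 54 / 50
= 1.08

1.08


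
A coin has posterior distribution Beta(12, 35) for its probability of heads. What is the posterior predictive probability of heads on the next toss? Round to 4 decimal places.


Posterior predictive = E[theta] = alpha/(alpha+beta)
= 12/47
= 0.2553

0.2553


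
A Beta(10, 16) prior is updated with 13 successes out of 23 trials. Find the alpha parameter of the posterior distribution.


In the Beta-Binomial conjugate update:
alpha_post = alpha_prior + successes
= 10 + 13
= 23

23


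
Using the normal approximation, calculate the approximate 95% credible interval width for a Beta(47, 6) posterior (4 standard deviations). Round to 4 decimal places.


Var(Beta) = 47*6/(53^2 * 54) = 0.0019
SD = 0.0431
Width ~ 4*SD = 0.1725

0.1725


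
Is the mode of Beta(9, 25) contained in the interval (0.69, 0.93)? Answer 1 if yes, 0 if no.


Mode = (a-1)/(a+b-2) = 8/32 = 0.25
Interval: (0.69, 0.93)
Contains mode? 0

0


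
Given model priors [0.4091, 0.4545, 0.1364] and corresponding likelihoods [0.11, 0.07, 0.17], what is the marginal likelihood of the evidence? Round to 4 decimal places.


P(E) = sum_i P(M_i) P(E|M_i)
= 0.045 + 0.0318 + 0.0232
= 0.1

0.1


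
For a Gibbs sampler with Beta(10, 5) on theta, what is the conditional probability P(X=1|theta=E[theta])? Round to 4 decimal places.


E[theta] = 10/(10+5) = 0.6667
P(X=1|theta) = theta = 0.6667

0.6667


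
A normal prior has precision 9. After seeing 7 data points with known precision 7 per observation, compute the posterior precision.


In the conjugate normal model, precisions add:
tau_posterior = tau_prior + n * tau_data
= 9 + 7*7 = 58

58


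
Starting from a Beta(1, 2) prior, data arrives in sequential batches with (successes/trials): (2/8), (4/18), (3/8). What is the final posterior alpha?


In sequential Bayesian updating, we sum all successes.
Total successes = 9
Final alpha = 1 + 9 = 10

10


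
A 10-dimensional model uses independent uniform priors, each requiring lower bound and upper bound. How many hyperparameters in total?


Per parameter: 2 (lower bound and upper bound).
Total = 10 * 2 = 20

20


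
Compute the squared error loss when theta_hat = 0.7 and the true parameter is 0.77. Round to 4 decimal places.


L = (theta_hat - theta_true)^2
= (0.7 - 0.77)^2
= -0.07^2 = 0.0049

0.0049


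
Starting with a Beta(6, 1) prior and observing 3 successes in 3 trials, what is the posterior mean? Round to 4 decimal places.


Posterior parameters: alpha = 6 + 3 = 9
beta = 1 + 0 = 1
Posterior mean = alpha / (alpha + beta) = 9 / 10
= 0.9

0.9


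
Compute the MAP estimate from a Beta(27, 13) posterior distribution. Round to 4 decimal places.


MAP = mode of Beta distribution
= (alpha - 1)/(alpha + beta - 2)
= (27-1)/(27+13-2)
= 26/38 = 0.6842

0.6842


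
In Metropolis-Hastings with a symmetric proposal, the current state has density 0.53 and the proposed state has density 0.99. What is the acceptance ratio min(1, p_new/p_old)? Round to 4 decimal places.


Ratio = p_new / p_old = 0.99 / 0.53 = 1.8679
Acceptance = min(1, 1.8679) = 1.0

1.0


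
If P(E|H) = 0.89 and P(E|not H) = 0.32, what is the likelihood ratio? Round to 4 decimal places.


Likelihood ratio = P(E|H) / P(E|not H)
= 0.89 / 0.32
= 2.7812

2.7812


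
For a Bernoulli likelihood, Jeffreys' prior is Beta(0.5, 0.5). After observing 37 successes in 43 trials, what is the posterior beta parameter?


Jeffreys' prior for Bernoulli is Beta(0.5, 0.5).
Posterior is Beta(0.5 + k, 0.5 + n - k).
Posterior beta = 0.5 + (n - k) = 0.5 + 6 = 6.5

6.5


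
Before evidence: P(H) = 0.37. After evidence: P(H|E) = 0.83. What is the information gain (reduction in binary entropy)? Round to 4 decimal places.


Prior entropy = 0.9507
Posterior entropy = 0.6577
Information gain = 0.9507 - 0.6577 = 0.293

0.293


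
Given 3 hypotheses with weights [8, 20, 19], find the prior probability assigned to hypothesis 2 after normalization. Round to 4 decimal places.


To normalize, divide each weight by the sum of all weights.
Sum = 47
Prior(H2) = 20/47 = 0.4255

0.4255


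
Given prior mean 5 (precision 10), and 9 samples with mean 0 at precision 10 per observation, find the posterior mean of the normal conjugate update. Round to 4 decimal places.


The posterior mean is a precision-weighted average of prior and data.
Post. prec. = 10 + 90 = 100
Post. mean = (50 + 0)/100 = 50/100 = 0.5

0.5


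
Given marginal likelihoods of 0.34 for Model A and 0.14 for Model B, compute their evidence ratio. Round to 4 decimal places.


Ratio = ML(A) / ML(B) = 0.34/0.14
= 2.4286

2.4286


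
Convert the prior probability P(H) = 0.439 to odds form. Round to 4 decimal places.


P(not H) = 1 - 0.439 = 0.561
Odds = 0.439 / 0.561 = 0.7825

0.7825


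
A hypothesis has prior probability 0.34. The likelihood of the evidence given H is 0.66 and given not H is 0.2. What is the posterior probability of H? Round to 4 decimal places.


Using Bayes' theorem:
P(E) = 0.34 * 0.66 + 0.66 * 0.2
P(E) = 0.3564
P(H|E) = (0.34 * 0.66) / 0.3564 = 0.6296

0.6296


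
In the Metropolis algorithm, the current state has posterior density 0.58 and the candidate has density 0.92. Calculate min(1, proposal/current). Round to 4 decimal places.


Ratio = 0.92/0.58 = 1.5862
Acceptance probability = min(1, 1.5862)
= 1.0

1.0


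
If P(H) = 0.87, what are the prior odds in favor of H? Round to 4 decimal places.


Prior odds = P(H) / (1 - P(H))
= 0.87 / 0.13
= 6.6923

6.6923


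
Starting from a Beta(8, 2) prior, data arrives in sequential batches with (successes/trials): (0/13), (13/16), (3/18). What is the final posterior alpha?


In sequential Bayesian updating, we sum all successes.
Total successes = 16
Final alpha = 8 + 16 = 24

24


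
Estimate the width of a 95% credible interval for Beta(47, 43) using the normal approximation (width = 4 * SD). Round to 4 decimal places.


For Beta(a,b): Var = ab/((a+b)^2(a+b+1))
Var = 0.0027, SD = 0.0524
Approximate 95% CI width = 4 * 0.0524 = 0.2094

0.2094


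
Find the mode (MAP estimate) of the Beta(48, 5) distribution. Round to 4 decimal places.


For Beta(a,b) with a,b > 1:
Mode = (a-1)/(a+b-2) = (48-1)/(53-2)
= 47/51 = 0.9216

0.9216


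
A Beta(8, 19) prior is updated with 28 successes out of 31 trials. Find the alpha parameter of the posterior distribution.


In the Beta-Binomial conjugate update:
alpha_post = alpha_prior + successes
= 8 + 28
= 36

36


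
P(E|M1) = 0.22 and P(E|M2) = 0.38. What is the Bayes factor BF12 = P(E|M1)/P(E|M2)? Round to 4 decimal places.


Bayes factor BF12 = P(E|M1) / P(E|M2)
= 0.22 / 0.38
= 0.5789

0.5789


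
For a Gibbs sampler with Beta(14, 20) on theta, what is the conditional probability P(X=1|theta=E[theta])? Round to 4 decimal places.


E[theta] = 14/(14+20) = 0.4118
P(X=1|theta) = theta = 0.4118

0.4118


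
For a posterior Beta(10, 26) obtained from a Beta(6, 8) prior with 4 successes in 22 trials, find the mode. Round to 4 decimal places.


Mode = (alpha - 1) / (alpha + beta - 2)
= 9 / 34
= 0.2647

0.2647


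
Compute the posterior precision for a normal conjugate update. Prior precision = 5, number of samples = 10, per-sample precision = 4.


tau_post = tau_0 + n * tau
= 5 + 10 * 4 = 45

45


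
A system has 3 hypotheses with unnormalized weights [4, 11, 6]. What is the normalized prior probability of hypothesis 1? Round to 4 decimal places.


The normalized prior is the weight divided by the total.
Total weight = 21
P(H1) = 4 / 21 = 0.1905

0.1905


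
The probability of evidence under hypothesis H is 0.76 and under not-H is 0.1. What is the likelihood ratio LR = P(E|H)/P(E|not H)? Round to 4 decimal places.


LR = 0.76 / 0.1
= 7.6

7.6


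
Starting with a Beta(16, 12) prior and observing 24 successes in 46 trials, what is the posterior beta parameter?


Posterior beta = prior beta + failures
Failures = 46 - 24 = 22
beta_post = 12 + 22 = 34

34


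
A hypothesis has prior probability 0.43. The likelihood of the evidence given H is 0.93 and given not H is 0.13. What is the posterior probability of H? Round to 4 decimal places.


Using Bayes' theorem:
P(E) = 0.43 * 0.93 + 0.57 * 0.13
P(E) = 0.474
P(H|E) = (0.43 * 0.93) / 0.474 = 0.8437

0.8437


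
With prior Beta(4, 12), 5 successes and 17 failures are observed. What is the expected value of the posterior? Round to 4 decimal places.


Posterior = Beta(9, 29)
E[theta] = alpha/(alpha+beta)
= 9/38 = 0.2368

0.2368


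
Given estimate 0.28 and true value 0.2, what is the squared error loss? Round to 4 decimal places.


Squared error = (estimate - true)^2
Difference = 0.08
Loss = 0.08^2 = 0.0064

0.0064


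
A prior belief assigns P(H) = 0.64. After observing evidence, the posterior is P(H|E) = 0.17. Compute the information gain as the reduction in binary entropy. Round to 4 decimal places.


H(prior) = -0.64*log2(0.64) - 0.36*log2(0.36)
= 0.9427
H(post) = -0.17*log2(0.17) - 0.83*log2(0.83)
= 0.6577
IG = 0.9427 - 0.6577 = 0.285

0.285


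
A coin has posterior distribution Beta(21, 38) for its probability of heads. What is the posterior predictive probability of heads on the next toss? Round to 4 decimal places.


Posterior predictive = E[theta] = alpha/(alpha+beta)
= 21/59
= 0.3559

0.3559


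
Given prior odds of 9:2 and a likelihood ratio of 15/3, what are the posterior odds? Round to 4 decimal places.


Posterior odds = prior odds * LR
Prior odds = 9/2 = 4.5
LR = 15/3 = 5.0
Posterior odds = 4.5 * 5.0 = 22.5

22.5


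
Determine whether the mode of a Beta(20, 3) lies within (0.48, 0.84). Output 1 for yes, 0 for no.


First find the mode: (a-1)/(a+b-2) = 0.9048
Is 0.9048 in (0.48, 0.84)? 0

0


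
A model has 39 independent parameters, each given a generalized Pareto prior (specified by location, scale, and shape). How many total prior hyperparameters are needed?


Each generalized Pareto prior needs 3 hyperparameters (location, scale, and shape).
Total = 3 * 39 = 117

117


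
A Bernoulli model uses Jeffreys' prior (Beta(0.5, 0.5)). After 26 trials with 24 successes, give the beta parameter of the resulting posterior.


Posterior = Beta(prior_alpha + successes, prior_beta + failures)
= Beta(0.5 + 24, 0.5 + 2)
Posterior beta = 0.5 + (n - k) = 0.5 + 2 = 2.5

2.5


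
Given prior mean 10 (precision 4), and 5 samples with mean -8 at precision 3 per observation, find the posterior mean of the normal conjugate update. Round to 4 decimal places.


The posterior mean is a precision-weighted average of prior and data.
Post. prec. = 4 + 15 = 19
Post. mean = (40 + -120)/19 = -80/19 = -4.2105

-4.2105


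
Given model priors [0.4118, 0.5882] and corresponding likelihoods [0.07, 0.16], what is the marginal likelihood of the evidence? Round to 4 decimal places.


P(E) = sum_i P(M_i) P(E|M_i)
= 0.0288 + 0.0941
= 0.1229

0.1229


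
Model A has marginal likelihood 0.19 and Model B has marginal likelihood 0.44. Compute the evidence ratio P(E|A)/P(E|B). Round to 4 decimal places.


Evidence ratio = P(E|A) / P(E|B)
= 0.19 / 0.44
= 0.4318

0.4318


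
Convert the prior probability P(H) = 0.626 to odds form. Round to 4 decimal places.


P(not H) = 1 - 0.626 = 0.374
Odds = 0.626 / 0.374 = 1.6738

1.6738


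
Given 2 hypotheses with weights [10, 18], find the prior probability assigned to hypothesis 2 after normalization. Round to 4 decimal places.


To normalize, divide each weight by the sum of all weights.
Sum = 28
Prior(H2) = 18/28 = 0.6429

0.6429


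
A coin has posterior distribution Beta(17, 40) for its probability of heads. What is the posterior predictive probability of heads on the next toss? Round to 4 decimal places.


Posterior predictive = E[theta] = alpha/(alpha+beta)
= 17/57
= 0.2982

0.2982


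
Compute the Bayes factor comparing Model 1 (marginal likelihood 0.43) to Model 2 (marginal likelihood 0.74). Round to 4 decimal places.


BF12 = marginal likelihood of M1 / marginal likelihood of M2
= 0.43/0.74
= 0.5811

0.5811


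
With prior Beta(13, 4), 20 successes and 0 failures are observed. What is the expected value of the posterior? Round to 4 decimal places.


Posterior = Beta(33, 4)
E[theta] = alpha/(alpha+beta)
= 33/37 = 0.8919

0.8919


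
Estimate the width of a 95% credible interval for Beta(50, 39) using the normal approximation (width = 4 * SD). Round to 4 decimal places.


For Beta(a,b): Var = ab/((a+b)^2(a+b+1))
Var = 0.0027, SD = 0.0523
Approximate 95% CI width = 4 * 0.0523 = 0.2092

0.2092


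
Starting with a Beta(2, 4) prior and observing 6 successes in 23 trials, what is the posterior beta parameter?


Posterior beta = prior beta + failures
Failures = 23 - 6 = 17
beta_post = 4 + 17 = 21

21


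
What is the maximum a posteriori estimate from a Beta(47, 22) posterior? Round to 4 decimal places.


The MAP estimate equals the mode of the distribution.
Mode of Beta(a,b) = (a-1)/(a+b-2)
= 46/67
= 0.6866

0.6866


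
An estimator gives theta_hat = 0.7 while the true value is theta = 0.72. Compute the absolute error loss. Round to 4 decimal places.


The absolute error loss is |theta_hat - theta|
= |0.7 - 0.72|
= 0.02

0.02


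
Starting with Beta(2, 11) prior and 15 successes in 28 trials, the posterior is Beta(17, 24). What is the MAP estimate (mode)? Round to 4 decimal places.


The mode of Beta(a, b) when a > 1 and b > 1 is (a-1)/(a+b-2)
= (17 - 1) / (17 + 24 - 2)
= 16 / 39
= 0.4103

0.4103


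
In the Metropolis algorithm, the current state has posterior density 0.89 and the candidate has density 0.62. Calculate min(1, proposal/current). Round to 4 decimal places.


Ratio = 0.62/0.89 = 0.6966
Acceptance probability = min(1, 0.6966)
= 0.6966

0.6966


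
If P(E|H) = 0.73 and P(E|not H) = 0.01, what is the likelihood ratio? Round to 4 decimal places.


Likelihood ratio = P(E|H) / P(E|not H)
= 0.73 / 0.01
= 73.0

73.0


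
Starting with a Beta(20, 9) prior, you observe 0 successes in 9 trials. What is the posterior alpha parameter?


For a Beta-Binomial conjugate model:
Posterior alpha = prior alpha + number of successes
= 20 + 0 = 20

20


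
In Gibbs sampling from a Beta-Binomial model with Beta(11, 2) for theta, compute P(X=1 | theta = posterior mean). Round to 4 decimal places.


Posterior mean = alpha/(alpha+beta) = 11/13 = 0.8462
P(X=1|theta=mean) = theta = 0.8462

0.8462


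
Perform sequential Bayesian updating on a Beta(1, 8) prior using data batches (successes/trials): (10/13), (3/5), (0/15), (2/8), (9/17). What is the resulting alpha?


Accumulate successes: 24
Posterior alpha = prior alpha + sum of successes
= 1 + 24 = 25

25


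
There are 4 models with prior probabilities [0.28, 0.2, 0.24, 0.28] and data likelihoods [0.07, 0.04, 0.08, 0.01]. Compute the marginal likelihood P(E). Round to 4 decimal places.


P(E) = sum over models of P(M_i) * P(E|M_i)
= 0.28*0.07 + 0.2*0.04 + 0.24*0.08 + 0.28*0.01
= 0.0496

0.0496


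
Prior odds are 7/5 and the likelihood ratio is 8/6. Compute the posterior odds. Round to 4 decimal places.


Posterior odds = prior odds * likelihood ratio
= (7/5) * (8/6)
= 56 / 30
= 1.8667

1.8667


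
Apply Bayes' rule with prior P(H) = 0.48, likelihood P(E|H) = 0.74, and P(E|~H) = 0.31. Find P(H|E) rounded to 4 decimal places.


Step 1: Compute marginal P(E) = P(E|H)P(H) + P(E|~H)P(~H)
= 0.74*0.48 + 0.31*0.52 = 0.5164
Step 2: P(H|E) = P(E|H)P(H)/P(E) = 0.3552/0.5164
= 0.6878

0.6878


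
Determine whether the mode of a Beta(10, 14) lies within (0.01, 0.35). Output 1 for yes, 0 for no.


First find the mode: (a-1)/(a+b-2) = 0.4091
Is 0.4091 in (0.01, 0.35)? 0

0


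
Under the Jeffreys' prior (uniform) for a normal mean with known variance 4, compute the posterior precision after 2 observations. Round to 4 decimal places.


Prior precision = 0 (flat prior).
Post. prec. = 0 + n/var = 2/4 = 0.5

0.5


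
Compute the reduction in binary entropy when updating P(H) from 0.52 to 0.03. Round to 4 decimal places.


H_before = -p*log2(p) - (1-p)*log2(1-p) for p=0.52: 0.9988
H_after for p=0.03: 0.1944
Reduction = 0.9988 - 0.1944 = 0.8045

0.8045


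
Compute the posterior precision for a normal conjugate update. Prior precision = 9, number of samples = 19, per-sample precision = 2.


tau_post = tau_0 + n * tau
= 9 + 19 * 2 = 47

47


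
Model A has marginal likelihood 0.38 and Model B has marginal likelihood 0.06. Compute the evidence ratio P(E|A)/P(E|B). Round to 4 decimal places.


Evidence ratio = P(E|A) / P(E|B)
= 0.38 / 0.06
= 6.3333

6.3333


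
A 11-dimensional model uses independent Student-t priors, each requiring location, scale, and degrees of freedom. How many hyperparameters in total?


Per parameter: 3 (location, scale, and degrees of freedom).
Total = 11 * 3 = 33

33


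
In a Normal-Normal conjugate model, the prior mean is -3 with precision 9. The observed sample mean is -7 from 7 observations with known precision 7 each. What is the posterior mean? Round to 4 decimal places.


Posterior precision = tau0 + n*tau = 9 + 7*7 = 58
Posterior mean = (tau0*mu0 + n*tau*xbar) / posterior_precision
= (9*-3 + 7*7*-7) / 58
= -370 / 58 = -6.3793

-6.3793


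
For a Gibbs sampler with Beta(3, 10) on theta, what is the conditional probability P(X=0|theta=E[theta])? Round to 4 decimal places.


E[theta] = 3/(3+10) = 0.2308
P(X=0|theta) = 1 - theta = 0.7692

0.7692


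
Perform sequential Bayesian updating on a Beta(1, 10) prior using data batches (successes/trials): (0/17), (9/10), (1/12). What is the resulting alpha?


Accumulate successes: 10
Posterior alpha = prior alpha + sum of successes
= 1 + 10 = 11

11


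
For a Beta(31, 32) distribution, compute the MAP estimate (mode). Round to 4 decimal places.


MAP = mode = (a-1)/(a+b-2)
= (31-1)/(31+32-2)
= 30/61 = 0.4918

0.4918


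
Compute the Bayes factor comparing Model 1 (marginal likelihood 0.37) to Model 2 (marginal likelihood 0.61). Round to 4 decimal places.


BF12 = marginal likelihood of M1 / marginal likelihood of M2
= 0.37/0.61
= 0.6066

0.6066


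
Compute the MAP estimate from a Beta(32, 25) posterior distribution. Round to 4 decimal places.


MAP = mode of Beta distribution
= (alpha - 1)/(alpha + beta - 2)
= (32-1)/(32+25-2)
= 31/55 = 0.5636

0.5636


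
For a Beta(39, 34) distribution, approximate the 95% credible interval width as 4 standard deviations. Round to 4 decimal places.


Variance of Beta(a,b) = ab / ((a+b)^2 * (a+b+1))
= 39*34 / ((73)^2 * 74)
= 0.0034
SD = sqrt(0.0034) = 0.058
Width = 4 * SD = 0.2319

0.2319


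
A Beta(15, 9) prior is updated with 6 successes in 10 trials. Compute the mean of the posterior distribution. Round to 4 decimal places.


After update: Beta(21, 13)
Mean = 21 / (21 + 13) = 21 / 34
= 0.6176

0.6176


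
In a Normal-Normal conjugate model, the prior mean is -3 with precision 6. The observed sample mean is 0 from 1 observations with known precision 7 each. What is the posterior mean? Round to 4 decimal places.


Posterior precision = tau0 + n*tau = 6 + 1*7 = 13
Posterior mean = (tau0*mu0 + n*tau*xbar) / posterior_precision
= (6*-3 + 1*7*0) / 13
= -18 / 13 = -1.3846

-1.3846


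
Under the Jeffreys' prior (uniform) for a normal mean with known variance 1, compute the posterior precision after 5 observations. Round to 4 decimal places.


Prior precision = 0 (flat prior).
Post. prec. = 0 + n/var = 5/1 = 5.0

5.0


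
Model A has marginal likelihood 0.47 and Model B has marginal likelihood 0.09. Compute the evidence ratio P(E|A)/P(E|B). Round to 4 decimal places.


Evidence ratio = P(E|A) / P(E|B)
= 0.47 / 0.09
= 5.2222

5.2222


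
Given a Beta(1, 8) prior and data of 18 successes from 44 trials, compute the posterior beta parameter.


Number of failures = 44 - 18 = 26
Posterior beta = 8 + 26 = 34

34


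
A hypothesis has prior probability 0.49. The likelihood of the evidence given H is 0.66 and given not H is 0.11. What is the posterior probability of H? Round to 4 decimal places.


Using Bayes' theorem:
P(E) = 0.49 * 0.66 + 0.51 * 0.11
P(E) = 0.3795
P(H|E) = (0.49 * 0.66) / 0.3795 = 0.8522

0.8522


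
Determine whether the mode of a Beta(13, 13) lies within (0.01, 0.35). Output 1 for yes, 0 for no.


First find the mode: (a-1)/(a+b-2) = 0.5
Is 0.5 in (0.01, 0.35)? 0

0


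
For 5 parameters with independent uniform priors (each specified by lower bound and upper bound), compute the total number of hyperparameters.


A uniform prior has 2 hyperparameters per parameter.
Total = 5 * 2 = 10

10


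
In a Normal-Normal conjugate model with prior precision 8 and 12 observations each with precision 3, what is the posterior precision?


Posterior precision = prior precision + n * observation precision
= 8 + 12 * 3
= 8 + 36 = 44

44


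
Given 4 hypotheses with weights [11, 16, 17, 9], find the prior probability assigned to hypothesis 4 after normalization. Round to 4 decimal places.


To normalize, divide each weight by the sum of all weights.
Sum = 53
Prior(H4) = 9/53 = 0.1698

0.1698


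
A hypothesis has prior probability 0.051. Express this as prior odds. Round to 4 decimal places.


Odds = P(H) / P(not H) = 0.051 / 0.949
= 0.0537

0.0537


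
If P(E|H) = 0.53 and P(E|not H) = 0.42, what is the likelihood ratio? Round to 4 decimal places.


Likelihood ratio = P(E|H) / P(E|not H)
= 0.53 / 0.42
= 1.2619

1.2619


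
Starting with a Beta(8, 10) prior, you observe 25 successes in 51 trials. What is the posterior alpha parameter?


For a Beta-Binomial conjugate model:
Posterior alpha = prior alpha + number of successes
= 8 + 25 = 33

33


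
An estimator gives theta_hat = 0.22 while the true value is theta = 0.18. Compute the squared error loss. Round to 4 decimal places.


The squared error loss is (theta_hat - theta)^2
= (0.22 - 0.18)^2
= (0.04)^2 = 0.0016

0.0016


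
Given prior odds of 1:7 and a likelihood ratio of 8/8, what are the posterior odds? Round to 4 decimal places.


Posterior odds = prior odds * LR
Prior odds = 1/7 = 0.1429
LR = 8/8 = 1.0
Posterior odds = 0.1429 * 1.0 = 0.1429

0.1429


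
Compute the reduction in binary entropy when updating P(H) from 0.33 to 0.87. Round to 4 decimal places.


H_before = -p*log2(p) - (1-p)*log2(1-p) for p=0.33: 0.9149
H_after for p=0.87: 0.5574
Reduction = 0.9149 - 0.5574 = 0.3575

0.3575
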